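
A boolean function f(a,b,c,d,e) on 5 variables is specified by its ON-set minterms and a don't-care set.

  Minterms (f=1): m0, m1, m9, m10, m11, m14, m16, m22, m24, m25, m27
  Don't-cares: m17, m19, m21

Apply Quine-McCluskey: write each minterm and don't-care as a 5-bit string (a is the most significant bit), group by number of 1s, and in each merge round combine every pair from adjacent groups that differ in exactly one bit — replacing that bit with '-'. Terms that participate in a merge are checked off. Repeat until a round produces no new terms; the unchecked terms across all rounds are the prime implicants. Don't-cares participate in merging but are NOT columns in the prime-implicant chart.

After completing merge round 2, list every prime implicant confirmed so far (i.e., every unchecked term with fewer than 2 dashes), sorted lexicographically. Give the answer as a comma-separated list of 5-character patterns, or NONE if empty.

size-2^0 implicants → 00000(✓)  00001(✓)  01001(✓)  01010(✓)  01011(✓)  01110(✓)  10000(✓)  10001(✓)  10011(✓)  10101(✓)  10110  11000(✓)  11001(✓)  11011(✓)
size-2^1 implicants → -0000(✓)  -0001(✓)  -1001(✓)  -1011(✓)  0-001(✓)  0000-(✓)  01-10  010-1(✓)  0101-  1-000(✓)  1-001(✓)  1-011(✓)  10-01  100-1(✓)  1000-(✓)  110-1(✓)  1100-(✓)
size-2^2 implicants → --001  -000-  -10-1  1-0-1  1-00-
Unchecked terms (primes): --001, -000-, -10-1, 01-10, 0101-, 1-0-1, 1-00-, 10-01, 10110

01-10, 0101-, 10-01, 10110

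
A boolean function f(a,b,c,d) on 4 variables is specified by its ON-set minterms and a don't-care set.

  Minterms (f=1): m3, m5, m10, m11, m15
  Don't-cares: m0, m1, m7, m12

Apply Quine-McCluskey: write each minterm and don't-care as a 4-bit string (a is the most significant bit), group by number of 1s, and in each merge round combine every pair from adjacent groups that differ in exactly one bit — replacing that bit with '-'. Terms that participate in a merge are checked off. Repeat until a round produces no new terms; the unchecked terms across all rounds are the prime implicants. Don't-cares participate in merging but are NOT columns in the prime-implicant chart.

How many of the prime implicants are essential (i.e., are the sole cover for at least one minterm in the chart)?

3

Round 0: 0000✓ 0001✓ 0011✓ 0101✓ 0111✓ 1010✓ 1011✓ 1100 1111✓
Round 1: -011✓ -111✓ 0-01✓ 0-11✓ 00-1✓ 000- 01-1✓ 1-11✓ 101-
Round 2: --11 0--1
PIs = {--11, 0--1, 000-, 101-, 1100}
Coverage chart:
  m3: --11,0--1
  m5: 0--1 ←essential
  m10: 101- ←essential
  m11: --11,101-
  m15: --11 ←essential
Essential: --11, 0--1, 101-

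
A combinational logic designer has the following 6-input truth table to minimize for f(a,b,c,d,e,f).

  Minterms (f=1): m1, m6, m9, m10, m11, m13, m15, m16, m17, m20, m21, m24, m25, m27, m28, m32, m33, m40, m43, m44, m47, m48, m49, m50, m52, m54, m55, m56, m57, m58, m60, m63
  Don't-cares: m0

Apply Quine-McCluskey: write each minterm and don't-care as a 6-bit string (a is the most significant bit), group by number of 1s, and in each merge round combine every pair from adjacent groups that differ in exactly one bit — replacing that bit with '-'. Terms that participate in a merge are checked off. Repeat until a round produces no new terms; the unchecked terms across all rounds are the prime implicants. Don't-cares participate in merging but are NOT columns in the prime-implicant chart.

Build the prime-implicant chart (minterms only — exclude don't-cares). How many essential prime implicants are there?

size-2^0 implicants → 000000(✓)  000001(✓)  000110  001001(✓)  001010(✓)  001011(✓)  001101(✓)  001111(✓)  010000(✓)  010001(✓)  010100(✓)  010101(✓)  011000(✓)  011001(✓)  011011(✓)  011100(✓)  100000(✓)  100001(✓)  101000(✓)  101011(✓)  101100(✓)  101111(✓)  110000(✓)  110001(✓)  110010(✓)  110100(✓)  110110(✓)  110111(✓)  111000(✓)  111001(✓)  111010(✓)  111100(✓)  111111(✓)
size-2^1 implicants → -00000(✓)  -00001(✓)  -01011(✓)  -01111(✓)  -10000(✓)  -10001(✓)  -10100(✓)  -11000(✓)  -11001(✓)  -11100(✓)  0-0000(✓)  0-0001(✓)  0-1001(✓)  0-1011(✓)  00-001(✓)  00000-(✓)  001-01(✓)  001-11(✓)  0010-1(✓)  00101-  0011-1(✓)  01-000(✓)  01-001(✓)  01-100(✓)  010-00(✓)  010-01(✓)  01000-(✓)  01010-(✓)  011-00(✓)  0110-1(✓)  01100-(✓)  1-0000(✓)  1-0001(✓)  1-1000(✓)  1-1100(✓)  1-1111  10-000(✓)  10000-(✓)  101-00(✓)  101-11(✓)  11-000(✓)  11-001(✓)  11-010(✓)  11-100(✓)  11-111  110-00(✓)  110-10(✓)  1100-0(✓)  11000-(✓)  1101-0(✓)  11011-  111-00(✓)  1110-0(✓)  11100-(✓)
size-2^2 implicants → --0000(✓)  --0001(✓)  -0000-(✓)  -01-11  -1-000(✓)  -1-001(✓)  -1-100(✓)  -10-00(✓)  -1000-(✓)  -11-00(✓)  -1100-(✓)  0--001  0-000-(✓)  0-10-1  001--1  01--00(✓)  01-00-(✓)  010-0-  1--000  1-000-(✓)  1-1-00  11--00(✓)  11-0-0  11-00-(✓)  110--0
size-2^3 implicants → --000-  -1--00  -1-00-
Unchecked terms (primes): --000-, -01-11, -1--00, -1-00-, 0--001, 0-10-1, 000110, 001--1, 00101-, 010-0-, 1--000, 1-1-00, 1-1111, 11-0-0, 11-111, 110--0, 11011-
Minterm coverage:
  m1 ⊆ --000-,0--001
  m6 ⊆ 000110 [E]
  m9 ⊆ 0--001,0-10-1,001--1
  m10 ⊆ 00101- [E]
  m11 ⊆ -01-11,0-10-1,001--1,00101-
  m13 ⊆ 001--1 [E]
  m15 ⊆ -01-11,001--1
  m16 ⊆ --000-,-1--00,-1-00-,010-0-
  m17 ⊆ --000-,-1-00-,0--001,010-0-
  m20 ⊆ -1--00,010-0-
  m21 ⊆ 010-0- [E]
  m24 ⊆ -1--00,-1-00-
  m25 ⊆ -1-00-,0--001,0-10-1
  m27 ⊆ 0-10-1 [E]
  m28 ⊆ -1--00 [E]
  m32 ⊆ --000-,1--000
  m33 ⊆ --000- [E]
  m40 ⊆ 1--000,1-1-00
  m43 ⊆ -01-11 [E]
  m44 ⊆ 1-1-00 [E]
  m47 ⊆ -01-11,1-1111
  m48 ⊆ --000-,-1--00,-1-00-,1--000,11-0-0,110--0
  m49 ⊆ --000-,-1-00-
  m50 ⊆ 11-0-0,110--0
  m52 ⊆ -1--00,110--0
  m54 ⊆ 110--0,11011-
  m55 ⊆ 11-111,11011-
  m56 ⊆ -1--00,-1-00-,1--000,1-1-00,11-0-0
  m57 ⊆ -1-00- [E]
  m58 ⊆ 11-0-0 [E]
  m60 ⊆ -1--00,1-1-00
  m63 ⊆ 1-1111,11-111
E = {--000-, -01-11, -1--00, -1-00-, 0-10-1, 000110, 001--1, 00101-, 010-0-, 1-1-00, 11-0-0}

11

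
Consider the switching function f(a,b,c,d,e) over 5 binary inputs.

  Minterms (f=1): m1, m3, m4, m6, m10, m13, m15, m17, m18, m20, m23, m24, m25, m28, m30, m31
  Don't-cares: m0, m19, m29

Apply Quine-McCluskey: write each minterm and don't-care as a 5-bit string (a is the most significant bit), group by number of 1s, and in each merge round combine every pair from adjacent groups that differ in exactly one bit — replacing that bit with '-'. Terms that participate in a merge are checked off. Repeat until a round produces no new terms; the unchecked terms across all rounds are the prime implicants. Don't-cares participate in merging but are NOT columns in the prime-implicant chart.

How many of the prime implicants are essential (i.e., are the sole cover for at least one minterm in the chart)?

7

[col 0] 00000*, 00001*, 00011*, 00100*, 00110*, 01010, 01101*, 01111*, 10001*, 10010*, 10011*, 10100*, 10111*, 11000*, 11001*, 11100*, 11101*, 11110*, 11111*
[col 1] -0001*, -0011*, -0100, -1101*, -1111*, 00-00, 000-1*, 0000-, 001-0, 011-1*, 1-001, 1-100, 1-111, 10-11, 100-1*, 1001-, 11-00*, 11-01*, 1100-*, 111-0*, 111-1*, 1110-*, 1111-*
[col 2] -00-1, -11-1, 11-0-, 111--
Prime implicants: -00-1, -0100, -11-1, 00-00, 0000-, 001-0, 01010, 1-001, 1-100, 1-111, 10-11, 1001-, 11-0-, 111--
PI chart (minterm → PIs covering it):
  1 | -00-1,0000-
  3 | -00-1  (sole → essential)
  4 | -0100,00-00,001-0
  6 | 001-0  (sole → essential)
  10 | 01010  (sole → essential)
  13 | -11-1  (sole → essential)
  15 | -11-1  (sole → essential)
  17 | -00-1,1-001
  18 | 1001-  (sole → essential)
  20 | -0100,1-100
  23 | 1-111,10-11
  24 | 11-0-  (sole → essential)
  25 | 1-001,11-0-
  28 | 1-100,11-0-,111--
  30 | 111--  (sole → essential)
  31 | -11-1,1-111,111--
Essential prime implicants: -00-1, -11-1, 001-0, 01010, 1001-, 11-0-, 111--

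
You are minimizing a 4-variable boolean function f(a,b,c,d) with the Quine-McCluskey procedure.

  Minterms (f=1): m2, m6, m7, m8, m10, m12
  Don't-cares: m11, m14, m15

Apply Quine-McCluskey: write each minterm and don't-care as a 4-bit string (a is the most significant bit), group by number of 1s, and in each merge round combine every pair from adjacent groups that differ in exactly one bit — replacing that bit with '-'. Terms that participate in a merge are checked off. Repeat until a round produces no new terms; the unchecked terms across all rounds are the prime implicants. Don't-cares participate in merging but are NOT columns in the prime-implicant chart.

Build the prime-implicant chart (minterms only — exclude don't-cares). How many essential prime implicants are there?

3

Round 0: 0010✓ 0110✓ 0111✓ 1000✓ 1010✓ 1011✓ 1100✓ 1110✓ 1111✓
Round 1: -010✓ -110✓ -111✓ 0-10✓ 011-✓ 1-00✓ 1-10✓ 1-11✓ 10-0✓ 101-✓ 11-0✓ 111-✓
Round 2: --10 -11- 1--0 1-1-
PIs = {--10, -11-, 1--0, 1-1-}
Coverage chart:
  m2: --10 ←essential
  m6: --10,-11-
  m7: -11- ←essential
  m8: 1--0 ←essential
  m10: --10,1--0,1-1-
  m12: 1--0 ←essential
Essential: --10, -11-, 1--0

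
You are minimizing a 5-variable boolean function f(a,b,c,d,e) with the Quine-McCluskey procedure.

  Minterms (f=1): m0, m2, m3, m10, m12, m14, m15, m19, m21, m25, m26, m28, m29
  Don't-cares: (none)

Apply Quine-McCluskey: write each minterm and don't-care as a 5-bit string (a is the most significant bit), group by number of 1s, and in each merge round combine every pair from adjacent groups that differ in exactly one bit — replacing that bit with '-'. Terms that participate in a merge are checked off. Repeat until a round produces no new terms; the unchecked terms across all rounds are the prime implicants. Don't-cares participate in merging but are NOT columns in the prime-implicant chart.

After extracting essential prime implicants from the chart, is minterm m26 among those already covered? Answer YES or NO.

size-2^0 implicants → 00000(✓)  00010(✓)  00011(✓)  01010(✓)  01100(✓)  01110(✓)  01111(✓)  10011(✓)  10101(✓)  11001(✓)  11010(✓)  11100(✓)  11101(✓)
size-2^1 implicants → -0011  -1010  -1100  0-010  000-0  0001-  01-10  011-0  0111-  1-101  11-01  1110-
Unchecked terms (primes): -0011, -1010, -1100, 0-010, 000-0, 0001-, 01-10, 011-0, 0111-, 1-101, 11-01, 1110-
Minterm coverage:
  m0 ⊆ 000-0 [E]
  m2 ⊆ 0-010,000-0,0001-
  m3 ⊆ -0011,0001-
  m10 ⊆ -1010,0-010,01-10
  m12 ⊆ -1100,011-0
  m14 ⊆ 01-10,011-0,0111-
  m15 ⊆ 0111- [E]
  m19 ⊆ -0011 [E]
  m21 ⊆ 1-101 [E]
  m25 ⊆ 11-01 [E]
  m26 ⊆ -1010 [E]
  m28 ⊆ -1100,1110-
  m29 ⊆ 1-101,11-01,1110-
E = {-0011, -1010, 000-0, 0111-, 1-101, 11-01}

YES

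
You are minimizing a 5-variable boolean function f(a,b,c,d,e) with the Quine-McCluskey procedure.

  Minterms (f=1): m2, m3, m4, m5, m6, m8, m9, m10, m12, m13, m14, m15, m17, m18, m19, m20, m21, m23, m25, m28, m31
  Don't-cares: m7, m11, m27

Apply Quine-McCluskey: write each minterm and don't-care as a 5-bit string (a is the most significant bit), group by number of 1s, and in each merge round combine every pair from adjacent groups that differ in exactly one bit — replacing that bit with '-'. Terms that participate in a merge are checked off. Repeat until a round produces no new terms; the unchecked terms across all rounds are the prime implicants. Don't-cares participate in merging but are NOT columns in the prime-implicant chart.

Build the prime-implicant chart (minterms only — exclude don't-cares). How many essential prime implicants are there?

4

size-2^0 implicants → 00010(✓)  00011(✓)  00100(✓)  00101(✓)  00110(✓)  00111(✓)  01000(✓)  01001(✓)  01010(✓)  01011(✓)  01100(✓)  01101(✓)  01110(✓)  01111(✓)  10001(✓)  10010(✓)  10011(✓)  10100(✓)  10101(✓)  10111(✓)  11001(✓)  11011(✓)  11100(✓)  11111(✓)
size-2^1 implicants → -0010(✓)  -0011(✓)  -0100(✓)  -0101(✓)  -0111(✓)  -1001(✓)  -1011(✓)  -1100(✓)  -1111(✓)  0-010(✓)  0-011(✓)  0-100(✓)  0-101(✓)  0-110(✓)  0-111(✓)  00-10(✓)  00-11(✓)  0001-(✓)  001-0(✓)  001-1(✓)  0010-(✓)  0011-(✓)  01-00(✓)  01-01(✓)  01-10(✓)  01-11(✓)  010-0(✓)  010-1(✓)  0100-(✓)  0101-(✓)  011-0(✓)  011-1(✓)  0110-(✓)  0111-(✓)  1-001(✓)  1-011(✓)  1-100(✓)  1-111(✓)  10-01(✓)  10-11(✓)  100-1(✓)  1001-(✓)  101-1(✓)  1010-(✓)  11-11(✓)  110-1(✓)
size-2^2 implicants → --011(✓)  --100  --111(✓)  -0-11(✓)  -001-  -01-1  -010-  -1-11(✓)  -10-1  0--10(✓)  0--11(✓)  0-01-(✓)  0-1-0(✓)  0-1-1(✓)  0-10-(✓)  0-11-(✓)  00-1-(✓)  001--(✓)  01--0(✓)  01--1(✓)  01-0-(✓)  01-1-(✓)  010--(✓)  011--(✓)  1--11(✓)  1-0-1  10--1
size-2^3 implicants → ---11  0--1-  0-1--  01---
Unchecked terms (primes): ---11, --100, -001-, -01-1, -010-, -10-1, 0--1-, 0-1--, 01---, 1-0-1, 10--1
Minterm coverage:
  m2 ⊆ -001-,0--1-
  m3 ⊆ ---11,-001-,0--1-
  m4 ⊆ --100,-010-,0-1--
  m5 ⊆ -01-1,-010-,0-1--
  m6 ⊆ 0--1-,0-1--
  m8 ⊆ 01--- [E]
  m9 ⊆ -10-1,01---
  m10 ⊆ 0--1-,01---
  m12 ⊆ --100,0-1--,01---
  m13 ⊆ 0-1--,01---
  m14 ⊆ 0--1-,0-1--,01---
  m15 ⊆ ---11,0--1-,0-1--,01---
  m17 ⊆ 1-0-1,10--1
  m18 ⊆ -001- [E]
  m19 ⊆ ---11,-001-,1-0-1,10--1
  m20 ⊆ --100,-010-
  m21 ⊆ -01-1,-010-,10--1
  m23 ⊆ ---11,-01-1,10--1
  m25 ⊆ -10-1,1-0-1
  m28 ⊆ --100 [E]
  m31 ⊆ ---11 [E]
E = {---11, --100, -001-, 01---}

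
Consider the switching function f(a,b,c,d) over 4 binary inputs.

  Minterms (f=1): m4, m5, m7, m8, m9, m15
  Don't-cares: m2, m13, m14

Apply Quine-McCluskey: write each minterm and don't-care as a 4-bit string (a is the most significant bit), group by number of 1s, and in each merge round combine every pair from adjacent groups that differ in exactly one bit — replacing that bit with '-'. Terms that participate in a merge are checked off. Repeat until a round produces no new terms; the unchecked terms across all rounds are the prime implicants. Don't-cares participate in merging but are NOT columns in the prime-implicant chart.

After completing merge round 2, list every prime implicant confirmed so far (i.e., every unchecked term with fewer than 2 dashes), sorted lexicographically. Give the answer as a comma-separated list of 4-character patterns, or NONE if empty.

0010, 010-, 1-01, 100-, 111-

size-2^0 implicants → 0010  0100(✓)  0101(✓)  0111(✓)  1000(✓)  1001(✓)  1101(✓)  1110(✓)  1111(✓)
size-2^1 implicants → -101(✓)  -111(✓)  01-1(✓)  010-  1-01  100-  11-1(✓)  111-
size-2^2 implicants → -1-1
Unchecked terms (primes): -1-1, 0010, 010-, 1-01, 100-, 111-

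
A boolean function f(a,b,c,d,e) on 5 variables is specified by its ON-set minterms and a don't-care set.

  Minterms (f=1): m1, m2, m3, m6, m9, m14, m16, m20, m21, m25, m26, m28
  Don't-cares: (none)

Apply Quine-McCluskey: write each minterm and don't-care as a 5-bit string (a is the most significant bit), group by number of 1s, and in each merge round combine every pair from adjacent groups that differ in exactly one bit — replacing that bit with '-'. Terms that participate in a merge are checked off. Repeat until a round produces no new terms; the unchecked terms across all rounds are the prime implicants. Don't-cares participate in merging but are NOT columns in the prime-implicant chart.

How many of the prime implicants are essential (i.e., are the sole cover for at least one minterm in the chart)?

[col 0] 00001*, 00010*, 00011*, 00110*, 01001*, 01110*, 10000*, 10100*, 10101*, 11001*, 11010, 11100*
[col 1] -1001, 0-001, 0-110, 00-10, 000-1, 0001-, 1-100, 10-00, 1010-
Prime implicants: -1001, 0-001, 0-110, 00-10, 000-1, 0001-, 1-100, 10-00, 1010-, 11010
PI chart (minterm → PIs covering it):
  1 | 0-001,000-1
  2 | 00-10,0001-
  3 | 000-1,0001-
  6 | 0-110,00-10
  9 | -1001,0-001
  14 | 0-110  (sole → essential)
  16 | 10-00  (sole → essential)
  20 | 1-100,10-00,1010-
  21 | 1010-  (sole → essential)
  25 | -1001  (sole → essential)
  26 | 11010  (sole → essential)
  28 | 1-100  (sole → essential)
Essential prime implicants: -1001, 0-110, 1-100, 10-00, 1010-, 11010

6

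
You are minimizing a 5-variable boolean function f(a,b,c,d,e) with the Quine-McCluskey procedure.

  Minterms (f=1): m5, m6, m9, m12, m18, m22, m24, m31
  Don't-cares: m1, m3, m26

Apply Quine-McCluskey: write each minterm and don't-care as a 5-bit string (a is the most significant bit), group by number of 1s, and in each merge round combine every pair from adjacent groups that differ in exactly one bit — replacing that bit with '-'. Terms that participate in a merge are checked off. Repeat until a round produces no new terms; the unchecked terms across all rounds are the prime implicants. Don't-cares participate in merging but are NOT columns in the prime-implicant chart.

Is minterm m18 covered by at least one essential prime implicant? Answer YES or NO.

Round 0: 00001✓ 00011✓ 00101✓ 00110✓ 01001✓ 01100 10010✓ 10110✓ 11000✓ 11010✓ 11111
Round 1: -0110 0-001 00-01 000-1 1-010 10-10 110-0
PIs = {-0110, 0-001, 00-01, 000-1, 01100, 1-010, 10-10, 110-0, 11111}
Coverage chart:
  m5: 00-01 ←essential
  m6: -0110 ←essential
  m9: 0-001 ←essential
  m12: 01100 ←essential
  m18: 1-010,10-10
  m22: -0110,10-10
  m24: 110-0 ←essential
  m31: 11111 ←essential
Essential: -0110, 0-001, 00-01, 01100, 110-0, 11111

NO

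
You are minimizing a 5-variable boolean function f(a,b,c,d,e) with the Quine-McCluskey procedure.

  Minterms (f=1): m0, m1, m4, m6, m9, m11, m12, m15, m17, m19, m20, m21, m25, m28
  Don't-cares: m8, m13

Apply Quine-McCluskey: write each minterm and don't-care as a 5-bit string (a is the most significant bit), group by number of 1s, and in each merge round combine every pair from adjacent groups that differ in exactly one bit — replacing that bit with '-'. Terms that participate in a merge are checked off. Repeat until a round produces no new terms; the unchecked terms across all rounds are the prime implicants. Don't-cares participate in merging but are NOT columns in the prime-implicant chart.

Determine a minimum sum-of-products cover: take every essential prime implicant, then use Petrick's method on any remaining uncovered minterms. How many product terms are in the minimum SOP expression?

size-2^0 implicants → 00000(✓)  00001(✓)  00100(✓)  00110(✓)  01000(✓)  01001(✓)  01011(✓)  01100(✓)  01101(✓)  01111(✓)  10001(✓)  10011(✓)  10100(✓)  10101(✓)  11001(✓)  11100(✓)
size-2^1 implicants → -0001(✓)  -0100(✓)  -1001(✓)  -1100(✓)  0-000(✓)  0-001(✓)  0-100(✓)  00-00(✓)  0000-(✓)  001-0  01-00(✓)  01-01(✓)  01-11(✓)  010-1(✓)  0100-(✓)  011-1(✓)  0110-(✓)  1-001(✓)  1-100(✓)  10-01  100-1  1010-
size-2^2 implicants → --001  --100  0--00  0-00-  01--1  01-0-
Unchecked terms (primes): --001, --100, 0--00, 0-00-, 001-0, 01--1, 01-0-, 10-01, 100-1, 1010-
Minterm coverage:
  m0 ⊆ 0--00,0-00-
  m1 ⊆ --001,0-00-
  m4 ⊆ --100,0--00,001-0
  m6 ⊆ 001-0 [E]
  m9 ⊆ --001,0-00-,01--1,01-0-
  m11 ⊆ 01--1 [E]
  m12 ⊆ --100,0--00,01-0-
  m15 ⊆ 01--1 [E]
  m17 ⊆ --001,10-01,100-1
  m19 ⊆ 100-1 [E]
  m20 ⊆ --100,1010-
  m21 ⊆ 10-01,1010-
  m25 ⊆ --001 [E]
  m28 ⊆ --100 [E]
E = {--001, --100, 001-0, 01--1, 100-1}
Petrick residual → 0--00, 10-01
Cover = c'd'e + cd'e' + a'd'e' + a'b'ce' + a'be + ab'd'e + ab'c'e  |cover|=7

7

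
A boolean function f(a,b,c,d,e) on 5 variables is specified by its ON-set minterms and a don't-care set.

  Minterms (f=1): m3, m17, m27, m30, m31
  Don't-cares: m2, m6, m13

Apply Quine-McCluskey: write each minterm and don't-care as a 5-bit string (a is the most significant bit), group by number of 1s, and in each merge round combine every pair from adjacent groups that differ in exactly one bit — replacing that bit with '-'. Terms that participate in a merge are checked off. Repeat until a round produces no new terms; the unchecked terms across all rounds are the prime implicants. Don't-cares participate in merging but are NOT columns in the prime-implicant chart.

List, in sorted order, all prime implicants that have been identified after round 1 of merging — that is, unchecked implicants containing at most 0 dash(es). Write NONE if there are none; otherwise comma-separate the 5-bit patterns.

Round 0: 00010✓ 00011✓ 00110✓ 01101 10001 11011✓ 11110✓ 11111✓
Round 1: 00-10 0001- 11-11 1111-
PIs = {00-10, 0001-, 01101, 10001, 11-11, 1111-}

01101, 10001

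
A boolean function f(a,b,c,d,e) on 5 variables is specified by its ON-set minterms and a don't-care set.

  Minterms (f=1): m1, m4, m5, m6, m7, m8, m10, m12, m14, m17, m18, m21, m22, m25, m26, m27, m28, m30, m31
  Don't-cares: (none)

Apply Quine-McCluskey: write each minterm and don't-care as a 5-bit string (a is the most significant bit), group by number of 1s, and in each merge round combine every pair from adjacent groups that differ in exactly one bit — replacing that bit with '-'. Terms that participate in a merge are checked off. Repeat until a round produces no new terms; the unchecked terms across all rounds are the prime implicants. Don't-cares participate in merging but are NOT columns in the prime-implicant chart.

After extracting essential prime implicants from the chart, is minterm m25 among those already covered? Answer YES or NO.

[col 0] 00001*, 00100*, 00101*, 00110*, 00111*, 01000*, 01010*, 01100*, 01110*, 10001*, 10010*, 10101*, 10110*, 11001*, 11010*, 11011*, 11100*, 11110*, 11111*
[col 1] -0001*, -0101*, -0110*, -1010*, -1100*, -1110*, 0-100*, 0-110*, 00-01*, 001-0*, 001-1*, 0010-*, 0011-*, 01-00*, 01-10*, 010-0*, 011-0*, 1-001, 1-010*, 1-110*, 10-01*, 10-10*, 11-10*, 11-11*, 110-1, 1101-*, 111-0*, 1111-*
[col 2] --110, -0-01, -1-10, -11-0, 0-1-0, 001--, 01--0, 1--10, 11-1-
Prime implicants: --110, -0-01, -1-10, -11-0, 0-1-0, 001--, 01--0, 1--10, 1-001, 11-1-, 110-1
PI chart (minterm → PIs covering it):
  1 | -0-01  (sole → essential)
  4 | 0-1-0,001--
  5 | -0-01,001--
  6 | --110,0-1-0,001--
  7 | 001--  (sole → essential)
  8 | 01--0  (sole → essential)
  10 | -1-10,01--0
  12 | -11-0,0-1-0,01--0
  14 | --110,-1-10,-11-0,0-1-0,01--0
  17 | -0-01,1-001
  18 | 1--10  (sole → essential)
  21 | -0-01  (sole → essential)
  22 | --110,1--10
  25 | 1-001,110-1
  26 | -1-10,1--10,11-1-
  27 | 11-1-,110-1
  28 | -11-0  (sole → essential)
  30 | --110,-1-10,-11-0,1--10,11-1-
  31 | 11-1-  (sole → essential)
Essential prime implicants: -0-01, -11-0, 001--, 01--0, 1--10, 11-1-

NO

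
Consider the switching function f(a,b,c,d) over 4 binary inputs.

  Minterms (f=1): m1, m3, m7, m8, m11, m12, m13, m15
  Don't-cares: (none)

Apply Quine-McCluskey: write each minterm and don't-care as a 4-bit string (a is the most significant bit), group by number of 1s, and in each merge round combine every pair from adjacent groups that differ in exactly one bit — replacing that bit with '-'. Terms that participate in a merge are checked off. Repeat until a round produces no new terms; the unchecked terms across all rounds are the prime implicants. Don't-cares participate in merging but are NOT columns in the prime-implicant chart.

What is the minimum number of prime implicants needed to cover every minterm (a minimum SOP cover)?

4

[col 0] 0001*, 0011*, 0111*, 1000*, 1011*, 1100*, 1101*, 1111*
[col 1] -011*, -111*, 0-11*, 00-1, 1-00, 1-11*, 11-1, 110-
[col 2] --11
Prime implicants: --11, 00-1, 1-00, 11-1, 110-
PI chart (minterm → PIs covering it):
  1 | 00-1  (sole → essential)
  3 | --11,00-1
  7 | --11  (sole → essential)
  8 | 1-00  (sole → essential)
  11 | --11  (sole → essential)
  12 | 1-00,110-
  13 | 11-1,110-
  15 | --11,11-1
Essential prime implicants: --11, 00-1, 1-00
Petrick residual → 11-1
Minimum SOP uses 4 PIs: cd + a'b'd + ac'd' + abd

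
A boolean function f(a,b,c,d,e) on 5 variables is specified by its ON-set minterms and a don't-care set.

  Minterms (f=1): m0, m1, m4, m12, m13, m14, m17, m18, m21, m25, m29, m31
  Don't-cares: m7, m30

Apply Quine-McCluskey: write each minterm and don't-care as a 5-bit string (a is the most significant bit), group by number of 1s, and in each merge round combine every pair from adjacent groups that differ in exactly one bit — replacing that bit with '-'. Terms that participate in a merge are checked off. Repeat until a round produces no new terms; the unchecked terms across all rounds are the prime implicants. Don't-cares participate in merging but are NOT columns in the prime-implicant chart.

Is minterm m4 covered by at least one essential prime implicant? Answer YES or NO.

[col 0] 00000*, 00001*, 00100*, 00111, 01100*, 01101*, 01110*, 10001*, 10010, 10101*, 11001*, 11101*, 11110*, 11111*
[col 1] -0001, -1101, -1110, 0-100, 00-00, 0000-, 011-0, 0110-, 1-001*, 1-101*, 10-01*, 11-01*, 111-1, 1111-
[col 2] 1--01
Prime implicants: -0001, -1101, -1110, 0-100, 00-00, 0000-, 00111, 011-0, 0110-, 1--01, 10010, 111-1, 1111-
PI chart (minterm → PIs covering it):
  0 | 00-00,0000-
  1 | -0001,0000-
  4 | 0-100,00-00
  12 | 0-100,011-0,0110-
  13 | -1101,0110-
  14 | -1110,011-0
  17 | -0001,1--01
  18 | 10010  (sole → essential)
  21 | 1--01  (sole → essential)
  25 | 1--01  (sole → essential)
  29 | -1101,1--01,111-1
  31 | 111-1,1111-
Essential prime implicants: 1--01, 10010

NO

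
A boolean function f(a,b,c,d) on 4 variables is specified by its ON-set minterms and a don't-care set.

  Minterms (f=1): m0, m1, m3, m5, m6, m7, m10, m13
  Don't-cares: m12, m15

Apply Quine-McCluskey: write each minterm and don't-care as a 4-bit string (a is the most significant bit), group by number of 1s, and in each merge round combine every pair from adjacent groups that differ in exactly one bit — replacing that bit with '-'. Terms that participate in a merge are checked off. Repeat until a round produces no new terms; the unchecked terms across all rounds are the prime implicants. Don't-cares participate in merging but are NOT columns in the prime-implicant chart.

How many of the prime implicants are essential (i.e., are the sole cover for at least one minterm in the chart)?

4

[col 0] 0000*, 0001*, 0011*, 0101*, 0110*, 0111*, 1010, 1100*, 1101*, 1111*
[col 1] -101*, -111*, 0-01*, 0-11*, 00-1*, 000-, 01-1*, 011-, 11-1*, 110-
[col 2] -1-1, 0--1
Prime implicants: -1-1, 0--1, 000-, 011-, 1010, 110-
PI chart (minterm → PIs covering it):
  0 | 000-  (sole → essential)
  1 | 0--1,000-
  3 | 0--1  (sole → essential)
  5 | -1-1,0--1
  6 | 011-  (sole → essential)
  7 | -1-1,0--1,011-
  10 | 1010  (sole → essential)
  13 | -1-1,110-
Essential prime implicants: 0--1, 000-, 011-, 1010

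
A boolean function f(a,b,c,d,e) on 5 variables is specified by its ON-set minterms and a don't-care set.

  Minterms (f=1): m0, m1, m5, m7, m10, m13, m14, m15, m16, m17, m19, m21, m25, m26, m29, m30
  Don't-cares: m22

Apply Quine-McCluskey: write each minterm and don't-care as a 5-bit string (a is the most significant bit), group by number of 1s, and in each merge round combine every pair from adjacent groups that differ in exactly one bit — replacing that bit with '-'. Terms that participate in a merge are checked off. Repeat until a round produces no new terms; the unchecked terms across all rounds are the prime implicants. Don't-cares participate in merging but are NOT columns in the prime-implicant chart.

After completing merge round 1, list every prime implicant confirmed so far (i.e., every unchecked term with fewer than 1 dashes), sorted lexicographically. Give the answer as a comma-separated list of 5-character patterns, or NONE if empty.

Round 0: 00000✓ 00001✓ 00101✓ 00111✓ 01010✓ 01101✓ 01110✓ 01111✓ 10000✓ 10001✓ 10011✓ 10101✓ 10110✓ 11001✓ 11010✓ 11101✓ 11110✓
Round 1: -0000✓ -0001✓ -0101✓ -1010✓ -1101✓ -1110✓ 0-101✓ 0-111✓ 00-01✓ 0000-✓ 001-1✓ 01-10✓ 011-1✓ 0111- 1-001✓ 1-101✓ 1-110 10-01✓ 100-1 1000-✓ 11-01✓ 11-10✓
Round 2: --101 -0-01 -000- -1-10 0-1-1 1--01
PIs = {--101, -0-01, -000-, -1-10, 0-1-1, 0111-, 1--01, 1-110, 100-1}

NONE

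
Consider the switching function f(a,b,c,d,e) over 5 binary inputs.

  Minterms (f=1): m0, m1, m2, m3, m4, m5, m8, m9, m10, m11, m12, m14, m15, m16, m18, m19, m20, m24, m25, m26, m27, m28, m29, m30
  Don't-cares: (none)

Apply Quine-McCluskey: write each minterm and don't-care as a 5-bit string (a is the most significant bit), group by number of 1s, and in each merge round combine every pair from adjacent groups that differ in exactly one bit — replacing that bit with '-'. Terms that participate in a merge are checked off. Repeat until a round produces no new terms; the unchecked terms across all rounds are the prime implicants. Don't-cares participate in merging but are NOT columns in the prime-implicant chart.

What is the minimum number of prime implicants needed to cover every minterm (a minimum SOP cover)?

Round 0: 00000✓ 00001✓ 00010✓ 00011✓ 00100✓ 00101✓ 01000✓ 01001✓ 01010✓ 01011✓ 01100✓ 01110✓ 01111✓ 10000✓ 10010✓ 10011✓ 10100✓ 11000✓ 11001✓ 11010✓ 11011✓ 11100✓ 11101✓ 11110✓
Round 1: -0000✓ -0010✓ -0011✓ -0100✓ -1000✓ -1001✓ -1010✓ -1011✓ -1100✓ -1110✓ 0-000✓ 0-001✓ 0-010✓ 0-011✓ 0-100✓ 00-00✓ 00-01✓ 000-0✓ 000-1✓ 0000-✓ 0001-✓ 0010-✓ 01-00✓ 01-10✓ 01-11✓ 010-0✓ 010-1✓ 0100-✓ 0101-✓ 011-0✓ 0111-✓ 1-000✓ 1-010✓ 1-011✓ 1-100✓ 10-00✓ 100-0✓ 1001-✓ 11-00✓ 11-01✓ 11-10✓ 110-0✓ 110-1✓ 1100-✓ 1101-✓ 111-0✓ 1110-✓
Round 2: --000✓ --010✓ --011✓ --100✓ -0-00✓ -00-0✓ -001-✓ -1-00✓ -1-10✓ -10-0✓ -10-1✓ -100-✓ -101-✓ -11-0✓ 0--00✓ 0-0-0✓ 0-0-1✓ 0-00-✓ 0-01-✓ 00-0- 000--✓ 01--0✓ 01-1- 010--✓ 1--00✓ 1-0-0✓ 1-01-✓ 11--0✓ 11-0- 110--✓
Round 3: ---00 --0-0 --01- -1--0 -10-- 0-0--
PIs = {---00, --0-0, --01-, -1--0, -10--, 0-0--, 00-0-, 01-1-, 11-0-}
Coverage chart:
  m0: ---00,--0-0,0-0--,00-0-
  m1: 0-0--,00-0-
  m2: --0-0,--01-,0-0--
  m3: --01-,0-0--
  m4: ---00,00-0-
  m5: 00-0- ←essential
  m8: ---00,--0-0,-1--0,-10--,0-0--
  m9: -10--,0-0--
  m10: --0-0,--01-,-1--0,-10--,0-0--,01-1-
  m11: --01-,-10--,0-0--,01-1-
  m12: ---00,-1--0
  m14: -1--0,01-1-
  m15: 01-1- ←essential
  m16: ---00,--0-0
  m18: --0-0,--01-
  m19: --01- ←essential
  m20: ---00 ←essential
  m24: ---00,--0-0,-1--0,-10--,11-0-
  m25: -10--,11-0-
  m26: --0-0,--01-,-1--0,-10--
  m27: --01-,-10--
  m28: ---00,-1--0,11-0-
  m29: 11-0- ←essential
  m30: -1--0 ←essential
Essential: ---00, --01-, -1--0, 00-0-, 01-1-, 11-0-
Petrick residual → -10--
Min cover (7 terms): d'e' + c'd + be' + bc' + a'b'd' + a'bd + abd'

7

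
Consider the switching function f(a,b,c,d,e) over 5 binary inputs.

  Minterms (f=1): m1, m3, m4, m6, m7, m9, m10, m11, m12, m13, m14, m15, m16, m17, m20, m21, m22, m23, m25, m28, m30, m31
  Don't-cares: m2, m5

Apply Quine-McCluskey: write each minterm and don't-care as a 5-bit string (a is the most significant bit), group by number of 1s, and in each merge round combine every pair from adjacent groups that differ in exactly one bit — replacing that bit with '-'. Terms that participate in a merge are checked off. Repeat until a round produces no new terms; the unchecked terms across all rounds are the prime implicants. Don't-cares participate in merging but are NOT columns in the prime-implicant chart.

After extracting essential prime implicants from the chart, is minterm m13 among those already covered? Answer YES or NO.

NO

Round 0: 00001✓ 00010✓ 00011✓ 00100✓ 00101✓ 00110✓ 00111✓ 01001✓ 01010✓ 01011✓ 01100✓ 01101✓ 01110✓ 01111✓ 10000✓ 10001✓ 10100✓ 10101✓ 10110✓ 10111✓ 11001✓ 11100✓ 11110✓ 11111✓
Round 1: -0001✓ -0100✓ -0101✓ -0110✓ -0111✓ -1001✓ -1100✓ -1110✓ -1111✓ 0-001✓ 0-010✓ 0-011✓ 0-100✓ 0-101✓ 0-110✓ 0-111✓ 00-01✓ 00-10✓ 00-11✓ 000-1✓ 0001-✓ 001-0✓ 001-1✓ 0010-✓ 0011-✓ 01-01✓ 01-10✓ 01-11✓ 010-1✓ 0101-✓ 011-0✓ 011-1✓ 0110-✓ 0111-✓ 1-001✓ 1-100✓ 1-110✓ 1-111✓ 10-00✓ 10-01✓ 1000-✓ 101-0✓ 101-1✓ 1010-✓ 1011-✓ 111-0✓ 1111-✓
Round 2: --001 --100✓ --110✓ --111✓ -0-01 -01-0✓ -01-1✓ -010-✓ -011-✓ -11-0✓ -111-✓ 0--01✓ 0--10✓ 0--11✓ 0-0-1✓ 0-01-✓ 0-1-0✓ 0-1-1✓ 0-10-✓ 0-11-✓ 00--1✓ 00-1-✓ 001--✓ 01--1✓ 01-1-✓ 011--✓ 1-1-0✓ 1-11-✓ 10-0- 101--✓
Round 3: --1-0 --11- -01-- 0---1 0--1- 0-1--
PIs = {--001, --1-0, --11-, -0-01, -01--, 0---1, 0--1-, 0-1--, 10-0-}
Coverage chart:
  m1: --001,-0-01,0---1
  m3: 0---1,0--1-
  m4: --1-0,-01--,0-1--
  m6: --1-0,--11-,-01--,0--1-,0-1--
  m7: --11-,-01--,0---1,0--1-,0-1--
  m9: --001,0---1
  m10: 0--1- ←essential
  m11: 0---1,0--1-
  m12: --1-0,0-1--
  m13: 0---1,0-1--
  m14: --1-0,--11-,0--1-,0-1--
  m15: --11-,0---1,0--1-,0-1--
  m16: 10-0- ←essential
  m17: --001,-0-01,10-0-
  m20: --1-0,-01--,10-0-
  m21: -0-01,-01--,10-0-
  m22: --1-0,--11-,-01--
  m23: --11-,-01--
  m25: --001 ←essential
  m28: --1-0 ←essential
  m30: --1-0,--11-
  m31: --11- ←essential
Essential: --001, --1-0, --11-, 0--1-, 10-0-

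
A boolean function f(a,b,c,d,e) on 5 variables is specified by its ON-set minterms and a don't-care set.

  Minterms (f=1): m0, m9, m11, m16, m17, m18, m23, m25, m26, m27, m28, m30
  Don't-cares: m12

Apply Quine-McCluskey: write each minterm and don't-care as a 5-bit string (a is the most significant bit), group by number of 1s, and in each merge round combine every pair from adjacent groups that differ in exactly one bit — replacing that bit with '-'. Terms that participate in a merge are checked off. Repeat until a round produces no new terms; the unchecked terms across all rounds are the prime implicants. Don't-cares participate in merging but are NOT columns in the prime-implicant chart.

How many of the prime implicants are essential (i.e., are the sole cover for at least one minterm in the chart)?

Round 0: 00000✓ 01001✓ 01011✓ 01100✓ 10000✓ 10001✓ 10010✓ 10111 11001✓ 11010✓ 11011✓ 11100✓ 11110✓
Round 1: -0000 -1001✓ -1011✓ -1100 010-1✓ 1-001 1-010 100-0 1000- 11-10 110-1✓ 1101- 111-0
Round 2: -10-1
PIs = {-0000, -10-1, -1100, 1-001, 1-010, 100-0, 1000-, 10111, 11-10, 1101-, 111-0}
Coverage chart:
  m0: -0000 ←essential
  m9: -10-1 ←essential
  m11: -10-1 ←essential
  m16: -0000,100-0,1000-
  m17: 1-001,1000-
  m18: 1-010,100-0
  m23: 10111 ←essential
  m25: -10-1,1-001
  m26: 1-010,11-10,1101-
  m27: -10-1,1101-
  m28: -1100,111-0
  m30: 11-10,111-0
Essential: -0000, -10-1, 10111

3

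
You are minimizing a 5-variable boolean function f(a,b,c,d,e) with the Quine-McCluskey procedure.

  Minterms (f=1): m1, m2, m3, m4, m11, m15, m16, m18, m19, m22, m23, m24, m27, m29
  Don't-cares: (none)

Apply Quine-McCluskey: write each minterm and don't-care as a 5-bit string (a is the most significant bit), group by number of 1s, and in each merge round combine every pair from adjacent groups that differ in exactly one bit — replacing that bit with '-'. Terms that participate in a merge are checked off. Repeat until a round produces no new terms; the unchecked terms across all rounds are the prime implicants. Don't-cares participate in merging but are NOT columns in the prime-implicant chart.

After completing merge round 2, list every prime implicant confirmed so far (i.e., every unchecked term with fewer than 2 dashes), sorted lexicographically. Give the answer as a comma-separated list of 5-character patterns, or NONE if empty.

Round 0: 00001✓ 00010✓ 00011✓ 00100 01011✓ 01111✓ 10000✓ 10010✓ 10011✓ 10110✓ 10111✓ 11000✓ 11011✓ 11101
Round 1: -0010✓ -0011✓ -1011✓ 0-011✓ 000-1 0001-✓ 01-11 1-000 1-011✓ 10-10✓ 10-11✓ 100-0 1001-✓ 1011-✓
Round 2: --011 -001- 10-1-
PIs = {--011, -001-, 000-1, 00100, 01-11, 1-000, 10-1-, 100-0, 11101}

000-1, 00100, 01-11, 1-000, 100-0, 11101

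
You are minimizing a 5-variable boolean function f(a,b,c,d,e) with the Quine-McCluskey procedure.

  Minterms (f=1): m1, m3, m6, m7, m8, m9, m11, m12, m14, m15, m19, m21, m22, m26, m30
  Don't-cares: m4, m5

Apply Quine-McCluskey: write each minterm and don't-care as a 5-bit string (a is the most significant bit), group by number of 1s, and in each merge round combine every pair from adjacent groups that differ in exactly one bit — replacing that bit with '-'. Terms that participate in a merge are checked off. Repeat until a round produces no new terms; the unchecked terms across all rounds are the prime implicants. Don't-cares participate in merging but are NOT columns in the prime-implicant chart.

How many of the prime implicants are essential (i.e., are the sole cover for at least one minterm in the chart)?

4

[col 0] 00001*, 00011*, 00100*, 00101*, 00110*, 00111*, 01000*, 01001*, 01011*, 01100*, 01110*, 01111*, 10011*, 10101*, 10110*, 11010*, 11110*
[col 1] -0011, -0101, -0110*, -1110*, 0-001*, 0-011*, 0-100*, 0-110*, 0-111*, 00-01*, 00-11*, 000-1*, 001-0*, 001-1*, 0010-*, 0011-*, 01-00, 01-11*, 010-1*, 0100-, 011-0*, 0111-*, 1-110*, 11-10
[col 2] --110, 0--11, 0-0-1, 0-1-0, 0-11-, 00--1, 001--
Prime implicants: --110, -0011, -0101, 0--11, 0-0-1, 0-1-0, 0-11-, 00--1, 001--, 01-00, 0100-, 11-10
PI chart (minterm → PIs covering it):
  1 | 0-0-1,00--1
  3 | -0011,0--11,0-0-1,00--1
  6 | --110,0-1-0,0-11-,001--
  7 | 0--11,0-11-,00--1,001--
  8 | 01-00,0100-
  9 | 0-0-1,0100-
  11 | 0--11,0-0-1
  12 | 0-1-0,01-00
  14 | --110,0-1-0,0-11-
  15 | 0--11,0-11-
  19 | -0011  (sole → essential)
  21 | -0101  (sole → essential)
  22 | --110  (sole → essential)
  26 | 11-10  (sole → essential)
  30 | --110,11-10
Essential prime implicants: --110, -0011, -0101, 11-10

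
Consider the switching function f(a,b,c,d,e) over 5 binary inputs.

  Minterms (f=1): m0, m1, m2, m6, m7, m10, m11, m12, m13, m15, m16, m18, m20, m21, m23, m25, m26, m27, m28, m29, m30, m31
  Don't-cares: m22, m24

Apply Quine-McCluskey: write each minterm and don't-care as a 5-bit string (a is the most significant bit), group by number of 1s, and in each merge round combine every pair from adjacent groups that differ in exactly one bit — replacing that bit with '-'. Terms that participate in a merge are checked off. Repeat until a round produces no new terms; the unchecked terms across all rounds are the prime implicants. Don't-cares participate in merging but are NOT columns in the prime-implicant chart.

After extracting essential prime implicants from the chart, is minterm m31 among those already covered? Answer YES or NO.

YES

size-2^0 implicants → 00000(✓)  00001(✓)  00010(✓)  00110(✓)  00111(✓)  01010(✓)  01011(✓)  01100(✓)  01101(✓)  01111(✓)  10000(✓)  10010(✓)  10100(✓)  10101(✓)  10110(✓)  10111(✓)  11000(✓)  11001(✓)  11010(✓)  11011(✓)  11100(✓)  11101(✓)  11110(✓)  11111(✓)
size-2^1 implicants → -0000(✓)  -0010(✓)  -0110(✓)  -0111(✓)  -1010(✓)  -1011(✓)  -1100(✓)  -1101(✓)  -1111(✓)  0-010(✓)  0-111(✓)  00-10(✓)  000-0(✓)  0000-  0011-(✓)  01-11(✓)  0101-(✓)  011-1(✓)  0110-(✓)  1-000(✓)  1-010(✓)  1-100(✓)  1-101(✓)  1-110(✓)  1-111(✓)  10-00(✓)  10-10(✓)  100-0(✓)  101-0(✓)  101-1(✓)  1010-(✓)  1011-(✓)  11-00(✓)  11-01(✓)  11-10(✓)  11-11(✓)  110-0(✓)  110-1(✓)  1100-(✓)  1101-(✓)  111-0(✓)  111-1(✓)  1110-(✓)  1111-(✓)
size-2^2 implicants → --010  --111  -0-10  -00-0  -011-  -1-11  -101-  -11-1  -110-  1--00(✓)  1--10(✓)  1-0-0(✓)  1-1-0(✓)  1-1-1(✓)  1-10-(✓)  1-11-(✓)  10--0(✓)  101--(✓)  11--0(✓)  11--1(✓)  11-0-(✓)  11-1-(✓)  110--(✓)  111--(✓)
size-2^3 implicants → 1---0  1-1--  11---
Unchecked terms (primes): --010, --111, -0-10, -00-0, -011-, -1-11, -101-, -11-1, -110-, 0000-, 1---0, 1-1--, 11---
Minterm coverage:
  m0 ⊆ -00-0,0000-
  m1 ⊆ 0000- [E]
  m2 ⊆ --010,-0-10,-00-0
  m6 ⊆ -0-10,-011-
  m7 ⊆ --111,-011-
  m10 ⊆ --010,-101-
  m11 ⊆ -1-11,-101-
  m12 ⊆ -110- [E]
  m13 ⊆ -11-1,-110-
  m15 ⊆ --111,-1-11,-11-1
  m16 ⊆ -00-0,1---0
  m18 ⊆ --010,-0-10,-00-0,1---0
  m20 ⊆ 1---0,1-1--
  m21 ⊆ 1-1-- [E]
  m23 ⊆ --111,-011-,1-1--
  m25 ⊆ 11--- [E]
  m26 ⊆ --010,-101-,1---0,11---
  m27 ⊆ -1-11,-101-,11---
  m28 ⊆ -110-,1---0,1-1--,11---
  m29 ⊆ -11-1,-110-,1-1--,11---
  m30 ⊆ 1---0,1-1--,11---
  m31 ⊆ --111,-1-11,-11-1,1-1--,11---
E = {-110-, 0000-, 1-1--, 11---}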